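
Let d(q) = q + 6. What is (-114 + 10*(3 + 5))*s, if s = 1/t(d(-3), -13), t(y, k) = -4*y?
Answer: 17/6 ≈ 2.8333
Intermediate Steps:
d(q) = 6 + q
s = -1/12 (s = 1/(-4*(6 - 3)) = 1/(-4*3) = 1/(-12) = -1/12 ≈ -0.083333)
(-114 + 10*(3 + 5))*s = (-114 + 10*(3 + 5))*(-1/12) = (-114 + 10*8)*(-1/12) = (-114 + 80)*(-1/12) = -34*(-1/12) = 17/6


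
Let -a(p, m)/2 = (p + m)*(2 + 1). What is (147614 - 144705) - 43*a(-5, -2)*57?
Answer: -100033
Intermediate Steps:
a(p, m) = -6*m - 6*p (a(p, m) = -2*(p + m)*(2 + 1) = -2*(m + p)*3 = -2*(3*m + 3*p) = -6*m - 6*p)
(147614 - 144705) - 43*a(-5, -2)*57 = (147614 - 144705) - 43*(-6*(-2) - 6*(-5))*57 = 2909 - 43*(12 + 30)*57 = 2909 - 43*42*57 = 2909 - 1806*57 = 2909 - 102942 = -100033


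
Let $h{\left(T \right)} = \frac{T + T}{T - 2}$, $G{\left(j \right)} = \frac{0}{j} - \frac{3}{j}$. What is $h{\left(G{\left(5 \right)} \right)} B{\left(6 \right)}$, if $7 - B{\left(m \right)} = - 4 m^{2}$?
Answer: $\frac{906}{13} \approx 69.692$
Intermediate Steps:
$G{\left(j \right)} = - \frac{3}{j}$ ($G{\left(j \right)} = 0 - \frac{3}{j} = - \frac{3}{j}$)
$h{\left(T \right)} = \frac{2 T}{-2 + T}$
$B{\left(m \right)} = 7 + 4 m^{2}$ ($B{\left(m \right)} = 7 - - 4 m^{2} = 7 + 4 m^{2}$)
$h{\left(G{\left(5 \right)} \right)} B{\left(6 \right)} = \frac{2 \left(- \frac{3}{5}\right)}{-2 - \frac{3}{5}} \left(7 + 4 \cdot 6^{2}\right) = \frac{2 \left(\left(-3\right) \frac{1}{5}\right)}{-2 - \frac{3}{5}} \left(7 + 4 \cdot 36\right) = 2 \left(- \frac{3}{5}\right) \frac{1}{-2 - \frac{3}{5}} \left(7 + 144\right) = 2 \left(- \frac{3}{5}\right) \frac{1}{- \frac{13}{5}} \cdot 151 = 2 \left(- \frac{3}{5}\right) \left(- \frac{5}{13}\right) 151 = \frac{6}{13} \cdot 151 = \frac{906}{13}$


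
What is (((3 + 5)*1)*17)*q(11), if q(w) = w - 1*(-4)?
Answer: 2040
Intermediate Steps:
q(w) = 4 + w (q(w) = w + 4 = 4 + w)
(((3 + 5)*1)*17)*q(11) = (((3 + 5)*1)*17)*(4 + 11) = ((8*1)*17)*15 = (8*17)*15 = 136*15 = 2040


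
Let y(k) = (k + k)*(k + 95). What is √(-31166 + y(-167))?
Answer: I*√7118 ≈ 84.368*I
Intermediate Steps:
y(k) = 2*k*(95 + k) (y(k) = (2*k)*(95 + k) = 2*k*(95 + k))
√(-31166 + y(-167)) = √(-31166 + 2*(-167)*(95 - 167)) = √(-31166 + 2*(-167)*(-72)) = √(-31166 + 24048) = √(-7118) = I*√7118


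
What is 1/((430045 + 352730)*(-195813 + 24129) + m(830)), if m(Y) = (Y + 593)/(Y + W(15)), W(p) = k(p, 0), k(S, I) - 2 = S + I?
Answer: -847/113828281804277 ≈ -7.4410e-12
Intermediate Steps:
k(S, I) = 2 + I + S (k(S, I) = 2 + (S + I) = 2 + (I + S) = 2 + I + S)
W(p) = 2 + p (W(p) = 2 + 0 + p = 2 + p)
m(Y) = (593 + Y)/(17 + Y) (m(Y) = (Y + 593)/(Y + (2 + 15)) = (593 + Y)/(Y + 17) = (593 + Y)/(17 + Y))
1/((430045 + 352730)*(-195813 + 24129) + m(830)) = 1/((430045 + 352730)*(-195813 + 24129) + (593 + 830)/(17 + 830)) = 1/(782775*(-171684) + 1423/847) = 1/(-134389943100 + (1/847)*1423) = 1/(-134389943100 + 1423/847) = 1/(-113828281804277/847) = -847/113828281804277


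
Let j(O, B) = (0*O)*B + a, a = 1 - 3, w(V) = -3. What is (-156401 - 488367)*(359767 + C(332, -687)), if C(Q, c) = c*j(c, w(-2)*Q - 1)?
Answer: -232852160288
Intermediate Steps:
a = -2
j(O, B) = -2 (j(O, B) = (0*O)*B - 2 = 0*B - 2 = 0 - 2 = -2)
C(Q, c) = -2*c (C(Q, c) = c*(-2) = -2*c)
(-156401 - 488367)*(359767 + C(332, -687)) = (-156401 - 488367)*(359767 - 2*(-687)) = -644768*(359767 + 1374) = -644768*361141 = -232852160288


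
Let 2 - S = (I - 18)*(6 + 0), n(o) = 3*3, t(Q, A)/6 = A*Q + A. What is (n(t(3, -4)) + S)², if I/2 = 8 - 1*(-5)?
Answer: 1369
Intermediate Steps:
t(Q, A) = 6*A + 6*A*Q (t(Q, A) = 6*(A*Q + A) = 6*(A + A*Q) = 6*A + 6*A*Q)
I = 26 (I = 2*(8 - 1*(-5)) = 2*(8 + 5) = 2*13 = 26)
n(o) = 9
S = -46 (S = 2 - (26 - 18)*(6 + 0) = 2 - 8*6 = 2 - 1*48 = 2 - 48 = -46)
(n(t(3, -4)) + S)² = (9 - 46)² = (-37)² = 1369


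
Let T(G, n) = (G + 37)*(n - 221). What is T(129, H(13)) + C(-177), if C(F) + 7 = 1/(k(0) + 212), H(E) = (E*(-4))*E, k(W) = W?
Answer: -31568707/212 ≈ -1.4891e+5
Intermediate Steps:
H(E) = -4*E² (H(E) = (-4*E)*E = -4*E²)
T(G, n) = (-221 + n)*(37 + G) (T(G, n) = (37 + G)*(-221 + n) = (-221 + n)*(37 + G))
C(F) = -1483/212 (C(F) = -7 + 1/(0 + 212) = -7 + 1/212 = -1483/212)
T(129, H(13)) + C(-177) = (-8177 - 221*129 + 37*(-4*13²) + 129*(-4*13²)) - 1483/212 = (-8177 - 28509 + 37*(-4*169) + 129*(-4*169)) - 1483/212 = (-8177 - 28509 + 37*(-676) + 129*(-676)) - 1483/212 = (-8177 - 28509 - 25012 - 87204) - 1483/212 = -148902 - 1483/212 = -31568707/212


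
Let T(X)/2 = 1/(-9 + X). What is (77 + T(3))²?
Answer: 52900/9 ≈ 5877.8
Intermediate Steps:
T(X) = 2/(-9 + X)
(77 + T(3))² = (77 + 2/(-9 + 3))² = (77 + 2/(-6))² = (77 + 2*(-⅙))² = (77 - ⅓)² = (230/3)² = 52900/9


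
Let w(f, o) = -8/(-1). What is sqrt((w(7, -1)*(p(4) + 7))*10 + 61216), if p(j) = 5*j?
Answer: 4*sqrt(3961) ≈ 251.75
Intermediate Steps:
w(f, o) = 8 (w(f, o) = -8*(-1) = 8)
sqrt((w(7, -1)*(p(4) + 7))*10 + 61216) = sqrt((8*(5*4 + 7))*10 + 61216) = sqrt((8*(20 + 7))*10 + 61216) = sqrt((8*27)*10 + 61216) = sqrt(216*10 + 61216) = sqrt(2160 + 61216) = sqrt(63376) = 4*sqrt(3961)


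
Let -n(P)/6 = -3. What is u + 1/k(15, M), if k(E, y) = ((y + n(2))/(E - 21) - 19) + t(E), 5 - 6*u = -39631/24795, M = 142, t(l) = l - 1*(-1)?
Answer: 7057312/6620265 ≈ 1.0660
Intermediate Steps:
n(P) = 18 (n(P) = -6*(-3) = 18)
t(l) = 1 + l (t(l) = l + 1 = 1 + l)
u = 81803/74385 (u = 5/6 - (-39631)/(6*24795) = 5/6 - 1/6*(-39631/24795) = 5/6 + 39631/148770 = 81803/74385 ≈ 1.0997)
k(E, y) = -18 + E + (18 + y)/(-21 + E) (k(E, y) = ((y + 18)/(E - 21) - 19) + (1 + E) = ((18 + y)/(-21 + E) - 19) + (1 + E) = (-19 + (18 + y)/(-21 + E)) + (1 + E) = -18 + E + (18 + y)/(-21 + E))
u + 1/k(15, M) = 81803/74385 + 1/((396 + 142 + 15**2 - 39*15)/(-21 + 15)) = 81803/74385 + 1/((396 + 142 + 225 - 585)/(-6)) = 81803/74385 + 1/(-1/6*178) = 81803/74385 + 1/(-89/3) = 81803/74385 - 3/89 = 7057312/6620265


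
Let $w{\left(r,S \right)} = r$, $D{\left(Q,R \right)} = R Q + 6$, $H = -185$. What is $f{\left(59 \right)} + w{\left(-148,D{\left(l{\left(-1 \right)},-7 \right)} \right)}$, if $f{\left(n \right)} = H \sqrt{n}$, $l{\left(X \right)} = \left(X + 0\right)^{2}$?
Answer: $-148 - 185 \sqrt{59} \approx -1569.0$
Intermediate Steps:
$l{\left(X \right)} = X^{2}$
$f{\left(n \right)} = - 185 \sqrt{n}$
$D{\left(Q,R \right)} = 6 + Q R$ ($D{\left(Q,R \right)} = Q R + 6 = 6 + Q R$)
$f{\left(59 \right)} + w{\left(-148,D{\left(l{\left(-1 \right)},-7 \right)} \right)} = - 185 \sqrt{59} - 148 = -148 - 185 \sqrt{59}$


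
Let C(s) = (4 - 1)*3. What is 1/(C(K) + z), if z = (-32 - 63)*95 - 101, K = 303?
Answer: -1/9117 ≈ -0.00010969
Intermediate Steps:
z = -9126 (z = -95*95 - 101 = -9025 - 101 = -9126)
C(s) = 9 (C(s) = 3*3 = 9)
1/(C(K) + z) = 1/(9 - 9126) = 1/(-9117) = -1/9117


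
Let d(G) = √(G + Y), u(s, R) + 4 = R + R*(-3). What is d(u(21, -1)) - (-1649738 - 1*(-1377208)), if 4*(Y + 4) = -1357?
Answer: 272530 + I*√1381/2 ≈ 2.7253e+5 + 18.581*I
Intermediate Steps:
Y = -1373/4 (Y = -4 + (¼)*(-1357) = -4 - 1357/4 = -1373/4 ≈ -343.25)
u(s, R) = -4 - 2*R (u(s, R) = -4 + (R + R*(-3)) = -4 + (R - 3*R) = -4 - 2*R)
d(G) = √(-1373/4 + G) (d(G) = √(G - 1373/4) = √(-1373/4 + G))
d(u(21, -1)) - (-1649738 - 1*(-1377208)) = √(-1373 + 4*(-4 - 2*(-1)))/2 - (-1649738 - 1*(-1377208)) = √(-1373 + 4*(-4 + 2))/2 - (-1649738 + 1377208) = √(-1373 + 4*(-2))/2 - 1*(-272530) = √(-1373 - 8)/2 + 272530 = √(-1381)/2 + 272530 = (I*√1381)/2 + 272530 = I*√1381/2 + 272530 = 272530 + I*√1381/2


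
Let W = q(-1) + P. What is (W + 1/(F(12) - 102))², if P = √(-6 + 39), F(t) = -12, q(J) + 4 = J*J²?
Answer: 754909/12996 - 571*√33/57 ≈ 0.54139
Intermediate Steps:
q(J) = -4 + J³ (q(J) = -4 + J*J² = -4 + J³)
P = √33 ≈ 5.7446
W = -5 + √33 (W = (-4 + (-1)³) + √33 = (-4 - 1) + √33 = -5 + √33 ≈ 0.74456)
(W + 1/(F(12) - 102))² = ((-5 + √33) + 1/(-12 - 102))² = ((-5 + √33) + 1/(-114))² = ((-5 + √33) - 1/114)² = (-571/114 + √33)²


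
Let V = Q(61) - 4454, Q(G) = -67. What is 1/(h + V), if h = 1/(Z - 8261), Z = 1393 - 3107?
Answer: -9975/45096976 ≈ -0.00022119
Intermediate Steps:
Z = -1714
h = -1/9975 (h = 1/(-1714 - 8261) = 1/(-9975) = -1/9975 ≈ -0.00010025)
V = -4521 (V = -67 - 4454 = -4521)
1/(h + V) = 1/(-1/9975 - 4521) = 1/(-45096976/9975) = -9975/45096976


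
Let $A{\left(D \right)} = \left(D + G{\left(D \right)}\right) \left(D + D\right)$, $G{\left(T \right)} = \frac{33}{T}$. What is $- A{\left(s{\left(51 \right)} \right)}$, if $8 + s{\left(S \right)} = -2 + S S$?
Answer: $-13426628$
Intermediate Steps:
$s{\left(S \right)} = -10 + S^{2}$ ($s{\left(S \right)} = -8 + \left(-2 + S S\right) = -8 + \left(-2 + S^{2}\right) = -10 + S^{2}$)
$A{\left(D \right)} = 2 D \left(D + \frac{33}{D}\right)$ ($A{\left(D \right)} = \left(D + \frac{33}{D}\right) \left(D + D\right) = \left(D + \frac{33}{D}\right) 2 D = 2 D \left(D + \frac{33}{D}\right)$)
$- A{\left(s{\left(51 \right)} \right)} = - (66 + 2 \left(-10 + 51^{2}\right)^{2}) = - (66 + 2 \left(-10 + 2601\right)^{2}) = - (66 + 2 \cdot 2591^{2}) = - (66 + 2 \cdot 6713281) = - (66 + 13426562) = \left(-1\right) 13426628 = -13426628$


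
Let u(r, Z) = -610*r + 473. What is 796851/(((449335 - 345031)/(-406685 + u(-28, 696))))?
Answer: -25840018611/8692 ≈ -2.9729e+6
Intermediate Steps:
u(r, Z) = 473 - 610*r
796851/(((449335 - 345031)/(-406685 + u(-28, 696)))) = 796851/(((449335 - 345031)/(-406685 + (473 - 610*(-28))))) = 796851/((104304/(-406685 + (473 + 17080)))) = 796851/((104304/(-406685 + 17553))) = 796851/((104304/(-389132))) = 796851/((104304*(-1/389132))) = 796851/(-26076/97283) = 796851*(-97283/26076) = -25840018611/8692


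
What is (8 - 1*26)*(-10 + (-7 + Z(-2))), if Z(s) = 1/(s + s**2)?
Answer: 297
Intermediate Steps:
(8 - 1*26)*(-10 + (-7 + Z(-2))) = (8 - 1*26)*(-10 + (-7 + 1/((-2)*(1 - 2)))) = (8 - 26)*(-10 + (-7 - 1/2/(-1))) = -18*(-10 + (-7 - 1/2*(-1))) = -18*(-10 + (-7 + 1/2)) = -18*(-10 - 13/2) = -18*(-33/2) = 297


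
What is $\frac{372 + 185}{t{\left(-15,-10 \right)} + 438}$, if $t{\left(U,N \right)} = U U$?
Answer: $\frac{557}{663} \approx 0.84012$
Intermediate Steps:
$t{\left(U,N \right)} = U^{2}$
$\frac{372 + 185}{t{\left(-15,-10 \right)} + 438} = \frac{372 + 185}{\left(-15\right)^{2} + 438} = \frac{557}{225 + 438} = \frac{557}{663}$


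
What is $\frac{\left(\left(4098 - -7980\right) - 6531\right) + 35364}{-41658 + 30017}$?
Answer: $- \frac{40911}{11641} \approx -3.5144$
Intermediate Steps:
$\frac{\left(\left(4098 - -7980\right) - 6531\right) + 35364}{-41658 + 30017} = \frac{\left(\left(4098 + 7980\right) - 6531\right) + 35364}{-11641} = \left(\left(12078 - 6531\right) + 35364\right) \left(- \frac{1}{11641}\right) = \left(5547 + 35364\right) \left(- \frac{1}{11641}\right) = 40911 \left(- \frac{1}{11641}\right) = - \frac{40911}{11641}$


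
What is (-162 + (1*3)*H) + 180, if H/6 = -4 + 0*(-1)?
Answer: -54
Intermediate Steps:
H = -24 (H = 6*(-4 + 0*(-1)) = 6*(-4 + 0) = 6*(-4) = -24)
(-162 + (1*3)*H) + 180 = (-162 + (1*3)*(-24)) + 180 = (-162 + 3*(-24)) + 180 = (-162 - 72) + 180 = -234 + 180 = -54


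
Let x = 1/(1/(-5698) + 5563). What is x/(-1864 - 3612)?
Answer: -77/2345650002 ≈ -3.2827e-8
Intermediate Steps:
x = 5698/31697973 (x = 1/(-1/5698 + 5563) = 1/(31697973/5698) = 5698/31697973 ≈ 0.00017976)
x/(-1864 - 3612) = 5698/(31697973*(-1864 - 3612)) = (5698/31697973)/(-5476) = (5698/31697973)*(-1/5476) = -77/2345650002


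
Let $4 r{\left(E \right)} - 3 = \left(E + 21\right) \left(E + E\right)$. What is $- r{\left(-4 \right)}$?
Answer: $\frac{133}{4} \approx 33.25$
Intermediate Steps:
$r{\left(E \right)} = \frac{3}{4} + \frac{E \left(21 + E\right)}{2}$ ($r{\left(E \right)} = \frac{3}{4} + \frac{\left(E + 21\right) \left(E + E\right)}{4} = \frac{3}{4} + \frac{\left(21 + E\right) 2 E}{4} = \frac{3}{4} + \frac{2 E \left(21 + E\right)}{4} = \frac{3}{4} + \frac{E \left(21 + E\right)}{2}$)
$- r{\left(-4 \right)} = - (\frac{3}{4} + \frac{\left(-4\right)^{2}}{2} + \frac{21}{2} \left(-4\right)) = - (\frac{3}{4} + \frac{1}{2} \cdot 16 - 42) = - (\frac{3}{4} + 8 - 42) = \left(-1\right) \left(- \frac{133}{4}\right) = \frac{133}{4}$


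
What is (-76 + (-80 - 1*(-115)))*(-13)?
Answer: 533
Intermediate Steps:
(-76 + (-80 - 1*(-115)))*(-13) = (-76 + (-80 + 115))*(-13) = (-76 + 35)*(-13) = -41*(-13) = 533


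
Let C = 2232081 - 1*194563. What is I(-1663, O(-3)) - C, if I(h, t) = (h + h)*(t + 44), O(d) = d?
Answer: -2173884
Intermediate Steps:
I(h, t) = 2*h*(44 + t) (I(h, t) = (2*h)*(44 + t) = 2*h*(44 + t))
C = 2037518 (C = 2232081 - 194563 = 2037518)
I(-1663, O(-3)) - C = 2*(-1663)*(44 - 3) - 1*2037518 = 2*(-1663)*41 - 2037518 = -136366 - 2037518 = -2173884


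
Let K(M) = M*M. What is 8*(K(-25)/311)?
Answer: 5000/311 ≈ 16.077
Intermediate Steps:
K(M) = M²
8*(K(-25)/311) = 8*((-25)²/311) = 8*(625*(1/311)) = 8*(625/311) = 5000/311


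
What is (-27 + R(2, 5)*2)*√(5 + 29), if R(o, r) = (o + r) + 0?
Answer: -13*√34 ≈ -75.802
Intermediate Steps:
R(o, r) = o + r
(-27 + R(2, 5)*2)*√(5 + 29) = (-27 + (2 + 5)*2)*√(5 + 29) = (-27 + 7*2)*√34 = (-27 + 14)*√34 = -13*√34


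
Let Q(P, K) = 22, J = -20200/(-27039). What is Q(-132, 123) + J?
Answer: 615058/27039 ≈ 22.747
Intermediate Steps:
J = 20200/27039 (J = -20200*(-1/27039) = 20200/27039 ≈ 0.74707)
Q(-132, 123) + J = 22 + 20200/27039 = 615058/27039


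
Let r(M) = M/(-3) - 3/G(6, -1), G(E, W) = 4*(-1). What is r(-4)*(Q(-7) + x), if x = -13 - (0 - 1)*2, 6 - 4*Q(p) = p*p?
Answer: -725/16 ≈ -45.313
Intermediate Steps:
G(E, W) = -4
Q(p) = 3/2 - p²/4 (Q(p) = 3/2 - p*p/4 = 3/2 - p²/4)
r(M) = ¾ - M/3 (r(M) = M/(-3) - 3/(-4) = M*(-⅓) - 3*(-¼) = -M/3 + ¾ = ¾ - M/3)
x = -11 (x = -13 - (-1)*2 = -13 - 1*(-2) = -13 + 2 = -11)
r(-4)*(Q(-7) + x) = (¾ - ⅓*(-4))*((3/2 - ¼*(-7)²) - 11) = (¾ + 4/3)*((3/2 - ¼*49) - 11) = 25*((3/2 - 49/4) - 11)/12 = 25*(-43/4 - 11)/12 = (25/12)*(-87/4) = -725/16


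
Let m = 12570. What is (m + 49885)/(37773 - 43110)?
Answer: -62455/5337 ≈ -11.702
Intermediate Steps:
(m + 49885)/(37773 - 43110) = (12570 + 49885)/(37773 - 43110) = 62455/(-5337) = 62455*(-1/5337) = -62455/5337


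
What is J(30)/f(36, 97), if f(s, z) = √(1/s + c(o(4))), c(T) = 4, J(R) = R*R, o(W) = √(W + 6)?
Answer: 1080*√145/29 ≈ 448.45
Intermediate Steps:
o(W) = √(6 + W)
J(R) = R²
f(s, z) = √(4 + 1/s) (f(s, z) = √(1/s + 4) = √(4 + 1/s))
J(30)/f(36, 97) = 30²/(√(4 + 1/36)) = 900/(√(4 + 1/36)) = 900/(√(145/36)) = 900/((√145/6)) = 900*(6*√145/145) = 1080*√145/29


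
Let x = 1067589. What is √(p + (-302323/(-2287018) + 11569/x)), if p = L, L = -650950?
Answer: I*√431173809223446781739319633158/813865086534 ≈ 806.81*I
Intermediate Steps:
p = -650950
√(p + (-302323/(-2287018) + 11569/x)) = √(-650950 + (-302323/(-2287018) + 11569/1067589)) = √(-650950 + (-302323*(-1/2287018) + 11569*(1/1067589))) = √(-650950 + (302323/2287018 + 11569/1067589)) = √(-650950 + 349215220489/2441595259602) = √(-1589356085022701411/2441595259602) = I*√431173809223446781739319633158/813865086534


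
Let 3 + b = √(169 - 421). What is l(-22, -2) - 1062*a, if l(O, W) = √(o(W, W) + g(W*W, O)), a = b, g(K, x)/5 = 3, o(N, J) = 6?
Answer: 3186 + √21 - 6372*I*√7 ≈ 3190.6 - 16859.0*I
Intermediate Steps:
b = -3 + 6*I*√7 (b = -3 + √(169 - 421) = -3 + √(-252) = -3 + 6*I*√7 ≈ -3.0 + 15.875*I)
g(K, x) = 15 (g(K, x) = 5*3 = 15)
a = -3 + 6*I*√7 ≈ -3.0 + 15.875*I
l(O, W) = √21 (l(O, W) = √(6 + 15) = √21)
l(-22, -2) - 1062*a = √21 - 1062*(-3 + 6*I*√7) = √21 + (3186 - 6372*I*√7) = 3186 + √21 - 6372*I*√7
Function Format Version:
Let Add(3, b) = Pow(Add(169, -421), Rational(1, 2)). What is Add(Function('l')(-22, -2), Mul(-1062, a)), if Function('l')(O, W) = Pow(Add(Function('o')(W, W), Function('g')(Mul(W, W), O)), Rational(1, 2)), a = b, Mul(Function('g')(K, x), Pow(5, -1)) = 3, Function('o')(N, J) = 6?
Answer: Add(3186, Pow(21, Rational(1, 2)), Mul(-6372, I, Pow(7, Rational(1, 2)))) ≈ Add(3190.6, Mul(-16859., I))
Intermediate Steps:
b = Add(-3, Mul(6, I, Pow(7, Rational(1, 2)))) (b = Add(-3, Pow(Add(169, -421), Rational(1, 2))) = Add(-3, Pow(-252, Rational(1, 2))) = Add(-3, Mul(6, I, Pow(7, Rational(1, 2)))) ≈ Add(-3.0000, Mul(15.875, I)))
Function('g')(K, x) = 15 (Function('g')(K, x) = Mul(5, 3) = 15)
a = Add(-3, Mul(6, I, Pow(7, Rational(1, 2)))) ≈ Add(-3.0000, Mul(15.875, I))
Function('l')(O, W) = Pow(21, Rational(1, 2)) (Function('l')(O, W) = Pow(Add(6, 15), Rational(1, 2)) = Pow(21, Rational(1, 2)))
Add(Function('l')(-22, -2), Mul(-1062, a)) = Add(Pow(21, Rational(1, 2)), Mul(-1062, Add(-3, Mul(6, I, Pow(7, Rational(1, 2)))))) = Add(Pow(21, Rational(1, 2)), Add(3186, Mul(-6372, I, Pow(7, Rational(1, 2))))) = Add(3186, Pow(21, Rational(1, 2)), Mul(-6372, I, Pow(7, Rational(1, 2))))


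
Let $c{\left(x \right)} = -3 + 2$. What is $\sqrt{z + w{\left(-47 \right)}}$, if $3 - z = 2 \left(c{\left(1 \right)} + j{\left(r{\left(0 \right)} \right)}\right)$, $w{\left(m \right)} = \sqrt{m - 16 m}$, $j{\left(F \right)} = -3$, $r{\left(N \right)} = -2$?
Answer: $\sqrt{11 + \sqrt{705}} \approx 6.128$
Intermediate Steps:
$c{\left(x \right)} = -1$
$w{\left(m \right)} = \sqrt{15} \sqrt{- m}$ ($w{\left(m \right)} = \sqrt{- 15 m} = \sqrt{15} \sqrt{- m}$)
$z = 11$ ($z = 3 - 2 \left(-1 - 3\right) = 3 - 2 \left(-4\right) = 3 - -8 = 3 + 8 = 11$)
$\sqrt{z + w{\left(-47 \right)}} = \sqrt{11 + \sqrt{15} \sqrt{\left(-1\right) \left(-47\right)}} = \sqrt{11 + \sqrt{15} \sqrt{47}} = \sqrt{11 + \sqrt{705}}$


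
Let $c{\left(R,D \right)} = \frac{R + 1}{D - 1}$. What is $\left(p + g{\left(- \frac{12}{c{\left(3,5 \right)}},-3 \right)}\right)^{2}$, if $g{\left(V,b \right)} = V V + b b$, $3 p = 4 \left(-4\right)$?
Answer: $\frac{196249}{9} \approx 21805.0$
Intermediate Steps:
$c{\left(R,D \right)} = \frac{1 + R}{-1 + D}$
$p = - \frac{16}{3}$ ($p = \frac{4 \left(-4\right)}{3} = \frac{1}{3} \left(-16\right) = - \frac{16}{3} \approx -5.3333$)
$g{\left(V,b \right)} = V^{2} + b^{2}$
$\left(p + g{\left(- \frac{12}{c{\left(3,5 \right)}},-3 \right)}\right)^{2} = \left(- \frac{16}{3} + \left(\left(- \frac{12}{\frac{1}{-1 + 5} \left(1 + 3\right)}\right)^{2} + \left(-3\right)^{2}\right)\right)^{2} = \left(- \frac{16}{3} + \left(\left(- \frac{12}{\frac{1}{4} \cdot 4}\right)^{2} + 9\right)\right)^{2} = \left(- \frac{16}{3} + \left(\left(- \frac{12}{1}\right)^{2} + 9\right)\right)^{2} = \left(- \frac{16}{3} + \left(\left(\left(-12\right) 1\right)^{2} + 9\right)\right)^{2} = \left(- \frac{16}{3} + \left(\left(-12\right)^{2} + 9\right)\right)^{2} = \left(- \frac{16}{3} + \left(144 + 9\right)\right)^{2} = \left(- \frac{16}{3} + 153\right)^{2} = \left(\frac{443}{3}\right)^{2} = \frac{196249}{9}$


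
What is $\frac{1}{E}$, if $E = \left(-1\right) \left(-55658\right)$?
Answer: $\frac{1}{55658} \approx 1.7967 \cdot 10^{-5}$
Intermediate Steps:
$E = 55658$
$\frac{1}{E} = \frac{1}{55658}$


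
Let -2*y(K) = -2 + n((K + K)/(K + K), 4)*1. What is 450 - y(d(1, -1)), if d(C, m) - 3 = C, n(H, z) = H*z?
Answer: 451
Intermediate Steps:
d(C, m) = 3 + C
y(K) = -1 (y(K) = -(-2 + (((K + K)/(K + K))*4)*1)/2 = -(-2 + (((2*K)/((2*K)))*4)*1)/2 = -(-2 + (((2*K)*(1/(2*K)))*4)*1)/2 = -(-2 + (1*4)*1)/2 = -(-2 + 4*1)/2 = -(-2 + 4)/2 = -½*2 = -1)
450 - y(d(1, -1)) = 450 - 1*(-1) = 450 + 1 = 451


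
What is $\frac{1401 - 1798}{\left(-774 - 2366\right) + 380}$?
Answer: $\frac{397}{2760} \approx 0.14384$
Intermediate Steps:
$\frac{1401 - 1798}{\left(-774 - 2366\right) + 380} = - \frac{397}{-3140 + 380} = - \frac{397}{-2760} = \left(-397\right) \left(- \frac{1}{2760}\right) = \frac{397}{2760}$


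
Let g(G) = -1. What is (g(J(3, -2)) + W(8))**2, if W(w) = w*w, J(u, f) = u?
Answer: 3969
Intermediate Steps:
W(w) = w**2
(g(J(3, -2)) + W(8))**2 = (-1 + 8**2)**2 = (-1 + 64)**2 = 63**2 = 3969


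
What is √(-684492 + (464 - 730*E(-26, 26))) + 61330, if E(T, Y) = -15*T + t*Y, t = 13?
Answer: 61330 + 6*I*√33763 ≈ 61330.0 + 1102.5*I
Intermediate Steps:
E(T, Y) = -15*T + 13*Y
√(-684492 + (464 - 730*E(-26, 26))) + 61330 = √(-684492 + (464 - 730*(-15*(-26) + 13*26))) + 61330 = √(-684492 + (464 - 730*(390 + 338))) + 61330 = √(-684492 + (464 - 730*728)) + 61330 = √(-684492 + (464 - 531440)) + 61330 = √(-684492 - 530976) + 61330 = √(-1215468) + 61330 = 6*I*√33763 + 61330 = 61330 + 6*I*√33763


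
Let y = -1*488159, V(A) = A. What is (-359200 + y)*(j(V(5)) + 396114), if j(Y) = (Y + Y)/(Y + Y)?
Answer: -335651610285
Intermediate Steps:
j(Y) = 1 (j(Y) = (2*Y)/((2*Y)) = (2*Y)*(1/(2*Y)) = 1)
y = -488159
(-359200 + y)*(j(V(5)) + 396114) = (-359200 - 488159)*(1 + 396114) = -847359*396115 = -335651610285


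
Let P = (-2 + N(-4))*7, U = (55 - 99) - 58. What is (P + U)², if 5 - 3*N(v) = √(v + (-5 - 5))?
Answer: 97283/9 + 4382*I*√14/9 ≈ 10809.0 + 1821.8*I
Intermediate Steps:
U = -102 (U = -44 - 58 = -102)
N(v) = 5/3 - √(-10 + v)/3 (N(v) = 5/3 - √(v + (-5 - 5))/3 = 5/3 - √(v - 10)/3 = 5/3 - √(-10 + v)/3)
P = -7/3 - 7*I*√14/3 (P = (-2 + (5/3 - √(-10 - 4)/3))*7 = (-2 + (5/3 - I*√14/3))*7 = (-⅓ - I*√14/3)*7 = -7/3 - 7*I*√14/3 ≈ -2.3333 - 8.7305*I)
(P + U)² = ((-7/3 - 7*I*√14/3) - 102)² = (-313/3 - 7*I*√14/3)²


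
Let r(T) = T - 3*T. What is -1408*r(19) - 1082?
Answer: 52422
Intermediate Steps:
r(T) = -2*T
-1408*r(19) - 1082 = -(-2816)*19 - 1082 = -1408*(-38) - 1082 = 53504 - 1082 = 52422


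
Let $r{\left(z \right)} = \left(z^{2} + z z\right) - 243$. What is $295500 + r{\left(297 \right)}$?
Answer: $471675$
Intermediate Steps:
$r{\left(z \right)} = -243 + 2 z^{2}$ ($r{\left(z \right)} = \left(z^{2} + z^{2}\right) - 243 = 2 z^{2} - 243 = -243 + 2 z^{2}$)
$295500 + r{\left(297 \right)} = 295500 - \left(243 - 2 \cdot 297^{2}\right) = 295500 + \left(-243 + 2 \cdot 88209\right) = 295500 + \left(-243 + 176418\right) = 295500 + 176175 = 471675$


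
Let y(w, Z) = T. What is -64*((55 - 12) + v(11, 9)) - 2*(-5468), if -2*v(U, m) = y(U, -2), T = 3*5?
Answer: 8664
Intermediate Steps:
T = 15
y(w, Z) = 15
v(U, m) = -15/2 (v(U, m) = -1/2*15 = -15/2)
-64*((55 - 12) + v(11, 9)) - 2*(-5468) = -64*((55 - 12) - 15/2) - 2*(-5468) = -64*(43 - 15/2) - 1*(-10936) = -64*71/2 + 10936 = -2272 + 10936 = 8664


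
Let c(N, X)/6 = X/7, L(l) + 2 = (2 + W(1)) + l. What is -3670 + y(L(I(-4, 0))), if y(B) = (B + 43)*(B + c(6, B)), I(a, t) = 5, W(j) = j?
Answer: -3124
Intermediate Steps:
L(l) = 1 + l (L(l) = -2 + ((2 + 1) + l) = -2 + (3 + l) = 1 + l)
c(N, X) = 6*X/7 (c(N, X) = 6*(X/7) = 6*X/7)
y(B) = 13*B*(43 + B)/7 (y(B) = (B + 43)*(B + 6*B/7) = (43 + B)*(13*B/7) = 13*B*(43 + B)/7)
-3670 + y(L(I(-4, 0))) = -3670 + 13*(1 + 5)*(43 + (1 + 5))/7 = -3670 + (13/7)*6*(43 + 6) = -3670 + (13/7)*6*49 = -3670 + 546 = -3124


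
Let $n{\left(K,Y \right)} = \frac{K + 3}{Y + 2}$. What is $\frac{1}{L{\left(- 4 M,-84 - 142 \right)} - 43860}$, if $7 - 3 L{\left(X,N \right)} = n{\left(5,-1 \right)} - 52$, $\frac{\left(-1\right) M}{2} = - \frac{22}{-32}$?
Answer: $- \frac{1}{43843} \approx -2.2809 \cdot 10^{-5}$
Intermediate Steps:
$M = - \frac{11}{8}$ ($M = - 2 \left(- \frac{22}{-32}\right) = - 2 \left(\left(-22\right) \left(- \frac{1}{32}\right)\right) = \left(-2\right) \frac{11}{16} = - \frac{11}{8} \approx -1.375$)
$n{\left(K,Y \right)} = \frac{3 + K}{2 + Y}$
$L{\left(X,N \right)} = 17$ ($L{\left(X,N \right)} = \frac{7}{3} - \frac{\frac{3 + 5}{2 - 1} - 52}{3} = \frac{7}{3} - \frac{1^{-1} \cdot 8 - 52}{3} = \frac{7}{3} - \frac{1 \cdot 8 - 52}{3} = \frac{7}{3} - \frac{8 - 52}{3} = \frac{7}{3} - - \frac{44}{3} = \frac{7}{3} + \frac{44}{3} = 17$)
$\frac{1}{L{\left(- 4 M,-84 - 142 \right)} - 43860} = \frac{1}{17 - 43860} = \frac{1}{-43843} = - \frac{1}{43843}$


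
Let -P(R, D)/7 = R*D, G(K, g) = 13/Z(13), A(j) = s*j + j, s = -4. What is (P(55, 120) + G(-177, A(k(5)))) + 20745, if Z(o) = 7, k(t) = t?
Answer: -178172/7 ≈ -25453.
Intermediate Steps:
A(j) = -3*j (A(j) = -4*j + j = -3*j)
G(K, g) = 13/7
P(R, D) = -7*D*R (P(R, D) = -7*R*D = -7*D*R)
(P(55, 120) + G(-177, A(k(5)))) + 20745 = (-7*120*55 + 13/7) + 20745 = (-46200 + 13/7) + 20745 = -323387/7 + 20745 = -178172/7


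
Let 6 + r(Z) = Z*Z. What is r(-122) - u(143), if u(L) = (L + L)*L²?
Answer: -5833536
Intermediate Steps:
r(Z) = -6 + Z² (r(Z) = -6 + Z*Z = -6 + Z²)
u(L) = 2*L³ (u(L) = (2*L)*L² = 2*L³)
r(-122) - u(143) = (-6 + (-122)²) - 2*143³ = (-6 + 14884) - 2*2924207 = 14878 - 1*5848414 = 14878 - 5848414 = -5833536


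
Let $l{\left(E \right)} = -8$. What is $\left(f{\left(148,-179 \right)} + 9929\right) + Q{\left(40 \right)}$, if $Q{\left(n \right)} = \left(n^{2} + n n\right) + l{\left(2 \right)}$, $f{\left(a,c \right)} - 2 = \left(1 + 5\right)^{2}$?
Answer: $13159$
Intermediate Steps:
$f{\left(a,c \right)} = 38$ ($f{\left(a,c \right)} = 2 + \left(1 + 5\right)^{2} = 2 + 6^{2} = 2 + 36 = 38$)
$Q{\left(n \right)} = -8 + 2 n^{2}$ ($Q{\left(n \right)} = \left(n^{2} + n n\right) - 8 = \left(n^{2} + n^{2}\right) - 8 = 2 n^{2} - 8 = -8 + 2 n^{2}$)
$\left(f{\left(148,-179 \right)} + 9929\right) + Q{\left(40 \right)} = \left(38 + 9929\right) - \left(8 - 2 \cdot 40^{2}\right) = 9967 + \left(-8 + 2 \cdot 1600\right) = 9967 + \left(-8 + 3200\right) = 9967 + 3192 = 13159$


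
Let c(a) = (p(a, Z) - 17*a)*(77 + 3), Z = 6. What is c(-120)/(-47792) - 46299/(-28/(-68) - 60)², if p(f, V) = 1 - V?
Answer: -50408557232/3065166803 ≈ -16.446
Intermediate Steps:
c(a) = -400 - 1360*a (c(a) = ((1 - 1*6) - 17*a)*(77 + 3) = ((1 - 6) - 17*a)*80 = (-5 - 17*a)*80 = -400 - 1360*a)
c(-120)/(-47792) - 46299/(-28/(-68) - 60)² = (-400 - 1360*(-120))/(-47792) - 46299/(-28/(-68) - 60)² = (-400 + 163200)*(-1/47792) - 46299/(-28*(-1/68) - 60)² = 162800*(-1/47792) - 46299/(7/17 - 60)² = -10175/2987 - 46299/((-1013/17)²) = -10175/2987 - 46299/1026169/289 = -10175/2987 - 46299*289/1026169 = -10175/2987 - 13380411/1026169 = -50408557232/3065166803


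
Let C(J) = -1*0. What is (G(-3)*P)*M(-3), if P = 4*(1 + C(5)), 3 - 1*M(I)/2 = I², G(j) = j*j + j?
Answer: -288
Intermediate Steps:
C(J) = 0
G(j) = j + j² (G(j) = j² + j = j + j²)
M(I) = 6 - 2*I²
P = 4 (P = 4*(1 + 0) = 4*1 = 4)
(G(-3)*P)*M(-3) = (-3*(1 - 3)*4)*(6 - 2*(-3)²) = (-3*(-2)*4)*(6 - 2*9) = (6*4)*(6 - 18) = 24*(-12) = -288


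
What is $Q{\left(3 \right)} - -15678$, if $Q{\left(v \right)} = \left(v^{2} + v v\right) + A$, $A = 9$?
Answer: $15705$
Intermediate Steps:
$Q{\left(v \right)} = 9 + 2 v^{2}$ ($Q{\left(v \right)} = \left(v^{2} + v v\right) + 9 = \left(v^{2} + v^{2}\right) + 9 = 2 v^{2} + 9 = 9 + 2 v^{2}$)
$Q{\left(3 \right)} - -15678 = \left(9 + 2 \cdot 3^{2}\right) - -15678 = \left(9 + 2 \cdot 9\right) + 15678 = \left(9 + 18\right) + 15678 = 27 + 15678 = 15705$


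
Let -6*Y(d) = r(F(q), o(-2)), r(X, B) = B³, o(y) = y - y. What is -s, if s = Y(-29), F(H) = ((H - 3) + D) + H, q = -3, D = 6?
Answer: 0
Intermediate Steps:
o(y) = 0
F(H) = 3 + 2*H (F(H) = ((H - 3) + 6) + H = ((-3 + H) + 6) + H = (3 + H) + H = 3 + 2*H)
Y(d) = 0 (Y(d) = -⅙*0³ = -⅙*0 = 0)
s = 0
-s = -1*0 = 0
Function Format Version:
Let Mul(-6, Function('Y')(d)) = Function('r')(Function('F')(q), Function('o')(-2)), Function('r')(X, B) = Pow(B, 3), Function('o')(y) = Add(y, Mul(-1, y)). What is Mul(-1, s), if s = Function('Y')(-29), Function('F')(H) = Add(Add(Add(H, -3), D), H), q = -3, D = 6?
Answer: 0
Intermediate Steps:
Function('o')(y) = 0
Function('F')(H) = Add(3, Mul(2, H)) (Function('F')(H) = Add(Add(Add(H, -3), 6), H) = Add(Add(Add(-3, H), 6), H) = Add(Add(3, H), H) = Add(3, Mul(2, H)))
Function('Y')(d) = 0 (Function('Y')(d) = Mul(Rational(-1, 6), Pow(0, 3)) = Mul(Rational(-1, 6), 0) = 0)
s = 0
Mul(-1, s) = Mul(-1, 0) = 0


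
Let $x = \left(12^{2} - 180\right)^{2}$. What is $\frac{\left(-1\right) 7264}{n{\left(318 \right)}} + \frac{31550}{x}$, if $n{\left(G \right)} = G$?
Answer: $\frac{51563}{34344} \approx 1.5014$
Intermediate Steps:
$x = 1296$ ($x = \left(144 - 180\right)^{2} = \left(-36\right)^{2} = 1296$)
$\frac{\left(-1\right) 7264}{n{\left(318 \right)}} + \frac{31550}{x} = \frac{\left(-1\right) 7264}{318} + \frac{31550}{1296} = \left(-7264\right) \frac{1}{318} + 31550 \cdot \frac{1}{1296} = - \frac{3632}{159} + \frac{15775}{648} = \frac{51563}{34344}$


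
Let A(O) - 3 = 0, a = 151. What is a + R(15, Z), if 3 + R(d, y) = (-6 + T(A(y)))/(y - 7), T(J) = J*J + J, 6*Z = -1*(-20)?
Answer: 1610/11 ≈ 146.36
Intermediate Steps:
A(O) = 3 (A(O) = 3 + 0 = 3)
Z = 10/3 (Z = (-1*(-20))/6 = (⅙)*20 = 10/3 ≈ 3.3333)
T(J) = J + J² (T(J) = J² + J = J + J²)
R(d, y) = -3 + 6/(-7 + y) (R(d, y) = -3 + (-6 + 3*(1 + 3))/(y - 7) = -3 + (-6 + 3*4)/(-7 + y) = -3 + (-6 + 12)/(-7 + y) = -3 + 6/(-7 + y))
a + R(15, Z) = 151 + 3*(9 - 1*10/3)/(-7 + 10/3) = 151 + 3*(9 - 10/3)/(-11/3) = 151 + 3*(-3/11)*(17/3) = 151 - 51/11 = 1610/11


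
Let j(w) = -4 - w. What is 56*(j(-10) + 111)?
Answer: 6552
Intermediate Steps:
56*(j(-10) + 111) = 56*((-4 - 1*(-10)) + 111) = 56*((-4 + 10) + 111) = 56*(6 + 111) = 56*117 = 6552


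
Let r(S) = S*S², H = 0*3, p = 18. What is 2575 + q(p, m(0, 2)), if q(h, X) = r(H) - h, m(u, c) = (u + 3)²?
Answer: 2557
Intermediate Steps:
m(u, c) = (3 + u)²
H = 0
r(S) = S³
q(h, X) = -h (q(h, X) = 0³ - h = 0 - h = -h)
2575 + q(p, m(0, 2)) = 2575 - 1*18 = 2575 - 18 = 2557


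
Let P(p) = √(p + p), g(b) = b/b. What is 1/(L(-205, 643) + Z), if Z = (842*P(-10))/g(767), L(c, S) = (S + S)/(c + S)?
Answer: 140817/680052861529 - 80766324*I*√5/680052861529 ≈ 2.0707e-7 - 0.00026557*I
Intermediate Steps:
g(b) = 1
P(p) = √2*√p (P(p) = √(2*p) = √2*√p)
L(c, S) = 2*S/(S + c) (L(c, S) = (2*S)/(S + c) = 2*S/(S + c))
Z = 1684*I*√5 (Z = (842*(√2*√(-10)))/1 = (842*(√2*(I*√10)))*1 = (842*(2*I*√5))*1 = (1684*I*√5)*1 = 1684*I*√5 ≈ 3765.5*I)
1/(L(-205, 643) + Z) = 1/(2*643/(643 - 205) + 1684*I*√5) = 1/(2*643/438 + 1684*I*√5) = 1/(2*643*(1/438) + 1684*I*√5) = 1/(643/219 + 1684*I*√5)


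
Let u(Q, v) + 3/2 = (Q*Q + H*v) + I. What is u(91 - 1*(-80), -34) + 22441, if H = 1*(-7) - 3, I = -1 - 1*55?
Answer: 103929/2 ≈ 51965.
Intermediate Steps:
I = -56 (I = -1 - 55 = -56)
H = -10 (H = -7 - 3 = -10)
u(Q, v) = -115/2 + Q² - 10*v (u(Q, v) = -3/2 + ((Q*Q - 10*v) - 56) = -3/2 + ((Q² - 10*v) - 56) = -3/2 + (-56 + Q² - 10*v) = -115/2 + Q² - 10*v)
u(91 - 1*(-80), -34) + 22441 = (-115/2 + (91 - 1*(-80))² - 10*(-34)) + 22441 = (-115/2 + (91 + 80)² + 340) + 22441 = (-115/2 + 171² + 340) + 22441 = (-115/2 + 29241 + 340) + 22441 = 59047/2 + 22441 = 103929/2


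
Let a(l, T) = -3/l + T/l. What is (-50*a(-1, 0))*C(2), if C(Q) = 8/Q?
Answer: -600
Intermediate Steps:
(-50*a(-1, 0))*C(2) = (-50*(-3 + 0)/(-1))*(8/2) = (-(-50)*(-3))*(8*(½)) = -50*3*4 = -150*4 = -600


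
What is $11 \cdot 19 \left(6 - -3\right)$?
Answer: $1881$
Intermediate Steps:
$11 \cdot 19 \left(6 - -3\right) = 209 \left(6 + 3\right) = 209 \cdot 9 = 1881$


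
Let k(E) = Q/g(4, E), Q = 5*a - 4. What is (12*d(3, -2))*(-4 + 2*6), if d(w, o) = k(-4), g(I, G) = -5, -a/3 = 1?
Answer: 1824/5 ≈ 364.80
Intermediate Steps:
a = -3 (a = -3*1 = -3)
Q = -19 (Q = 5*(-3) - 4 = -15 - 4 = -19)
k(E) = 19/5 (k(E) = -19/(-5) = -19*(-⅕) = 19/5)
d(w, o) = 19/5
(12*d(3, -2))*(-4 + 2*6) = (12*(19/5))*(-4 + 2*6) = 228*(-4 + 12)/5 = (228/5)*8 = 1824/5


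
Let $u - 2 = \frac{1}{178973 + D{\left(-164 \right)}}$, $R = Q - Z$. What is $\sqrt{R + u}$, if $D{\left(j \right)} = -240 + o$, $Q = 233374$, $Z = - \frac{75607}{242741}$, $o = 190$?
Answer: $\frac{\sqrt{440225694967770875582844510}}{43431947943} \approx 483.09$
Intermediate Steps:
$Z = - \frac{75607}{242741}$ ($Z = \left(-75607\right) \frac{1}{242741} = - \frac{75607}{242741} \approx -0.31147$)
$R = \frac{56649513741}{242741}$ ($R = 233374 - - \frac{75607}{242741} = 233374 + \frac{75607}{242741} = \frac{56649513741}{242741} \approx 2.3337 \cdot 10^{5}$)
$D{\left(j \right)} = -50$ ($D{\left(j \right)} = -240 + 190 = -50$)
$u = \frac{357847}{178923}$ ($u = 2 + \frac{1}{178973 - 50} = 2 + \frac{1}{178923} = \frac{357847}{178923} \approx 2.0$)
$\sqrt{R + u} = \sqrt{\frac{56649513741}{242741} + \frac{357847}{178923}} = \sqrt{\frac{10135987811219570}{43431947943}} = \frac{\sqrt{440225694967770875582844510}}{43431947943}$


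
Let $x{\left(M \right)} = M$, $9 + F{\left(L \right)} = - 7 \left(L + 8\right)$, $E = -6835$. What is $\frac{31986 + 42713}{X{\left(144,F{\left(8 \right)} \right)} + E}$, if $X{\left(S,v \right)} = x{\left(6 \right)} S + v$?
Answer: $- \frac{74699}{6092} \approx -12.262$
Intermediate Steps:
$F{\left(L \right)} = -65 - 7 L$ ($F{\left(L \right)} = -9 - 7 \left(L + 8\right) = -9 - 7 \left(8 + L\right) = -9 - \left(56 + 7 L\right) = -65 - 7 L$)
$X{\left(S,v \right)} = v + 6 S$ ($X{\left(S,v \right)} = 6 S + v = v + 6 S$)
$\frac{31986 + 42713}{X{\left(144,F{\left(8 \right)} \right)} + E} = \frac{31986 + 42713}{\left(\left(-65 - 56\right) + 6 \cdot 144\right) - 6835} = \frac{74699}{\left(\left(-65 - 56\right) + 864\right) - 6835} = \frac{74699}{\left(-121 + 864\right) - 6835} = \frac{74699}{743 - 6835} = \frac{74699}{-6092} = 74699 \left(- \frac{1}{6092}\right) = - \frac{74699}{6092}$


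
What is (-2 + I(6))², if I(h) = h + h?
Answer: 100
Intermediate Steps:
I(h) = 2*h
(-2 + I(6))² = (-2 + 2*6)² = (-2 + 12)² = 10² = 100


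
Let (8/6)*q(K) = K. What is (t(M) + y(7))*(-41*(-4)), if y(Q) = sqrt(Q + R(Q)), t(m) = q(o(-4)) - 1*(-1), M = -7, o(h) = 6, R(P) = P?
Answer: 902 + 164*sqrt(14) ≈ 1515.6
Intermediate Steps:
q(K) = 3*K/4
t(m) = 11/2 (t(m) = (3/4)*6 - 1*(-1) = 9/2 + 1 = 11/2)
y(Q) = sqrt(2)*sqrt(Q) (y(Q) = sqrt(Q + Q) = sqrt(2*Q) = sqrt(2)*sqrt(Q))
(t(M) + y(7))*(-41*(-4)) = (11/2 + sqrt(2)*sqrt(7))*(-41*(-4)) = (11/2 + sqrt(14))*164 = 902 + 164*sqrt(14)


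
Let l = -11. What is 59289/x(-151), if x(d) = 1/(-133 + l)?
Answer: -8537616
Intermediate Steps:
x(d) = -1/144 (x(d) = 1/(-133 - 11) = 1/(-144) = -1/144)
59289/x(-151) = 59289/(-1/144) = 59289*(-144) = -8537616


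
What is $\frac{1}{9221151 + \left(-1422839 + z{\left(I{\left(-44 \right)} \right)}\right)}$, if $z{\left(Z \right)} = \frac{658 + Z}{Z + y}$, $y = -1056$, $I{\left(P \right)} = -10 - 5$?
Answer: $\frac{1071}{8351991509} \approx 1.2823 \cdot 10^{-7}$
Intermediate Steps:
$I{\left(P \right)} = -15$ ($I{\left(P \right)} = -10 - 5 = -15$)
$z{\left(Z \right)} = \frac{658 + Z}{-1056 + Z}$ ($z{\left(Z \right)} = \frac{658 + Z}{Z - 1056} = \frac{658 + Z}{-1056 + Z}$)
$\frac{1}{9221151 + \left(-1422839 + z{\left(I{\left(-44 \right)} \right)}\right)} = \frac{1}{9221151 - \left(1422839 - \frac{658 - 15}{-1056 - 15}\right)} = \frac{1}{9221151 - \left(1422839 - \frac{1}{-1071} \cdot 643\right)} = \frac{1}{9221151 - \frac{1523861212}{1071}} = \frac{1}{\frac{8351991509}{1071}} = \frac{1071}{8351991509}$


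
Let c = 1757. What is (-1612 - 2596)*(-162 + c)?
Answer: -6711760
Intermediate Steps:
(-1612 - 2596)*(-162 + c) = (-1612 - 2596)*(-162 + 1757) = -4208*1595 = -6711760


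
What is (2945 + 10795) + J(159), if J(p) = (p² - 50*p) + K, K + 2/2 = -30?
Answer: 31040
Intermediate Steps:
K = -31 (K = -1 - 30 = -31)
J(p) = -31 + p² - 50*p (J(p) = (p² - 50*p) - 31 = -31 + p² - 50*p)
(2945 + 10795) + J(159) = (2945 + 10795) + (-31 + 159² - 50*159) = 13740 + (-31 + 25281 - 7950) = 13740 + 17300 = 31040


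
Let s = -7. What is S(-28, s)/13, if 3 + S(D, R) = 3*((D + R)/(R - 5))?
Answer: 23/52 ≈ 0.44231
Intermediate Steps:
S(D, R) = -3 + 3*(D + R)/(-5 + R) (S(D, R) = -3 + 3*((D + R)/(R - 5)) = -3 + 3*((D + R)/(-5 + R)) = -3 + 3*(D + R)/(-5 + R))
S(-28, s)/13 = (3*(5 - 28)/(-5 - 7))/13 = (3*(-23)/(-12))*(1/13) = (3*(-1/12)*(-23))*(1/13) = (23/4)*(1/13) = 23/52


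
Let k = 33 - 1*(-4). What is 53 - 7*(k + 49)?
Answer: -549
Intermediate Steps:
k = 37 (k = 33 + 4 = 37)
53 - 7*(k + 49) = 53 - 7*(37 + 49) = 53 - 7*86 = 53 - 602 = -549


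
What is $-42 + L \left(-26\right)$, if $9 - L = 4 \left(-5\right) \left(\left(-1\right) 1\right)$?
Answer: $244$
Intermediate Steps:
$L = -11$ ($L = 9 - 4 \left(-5\right) \left(\left(-1\right) 1\right) = 9 - \left(-20\right) \left(-1\right) = 9 - 20 = -11$)
$-42 + L \left(-26\right) = -42 - -286 = -42 + 286 = 244$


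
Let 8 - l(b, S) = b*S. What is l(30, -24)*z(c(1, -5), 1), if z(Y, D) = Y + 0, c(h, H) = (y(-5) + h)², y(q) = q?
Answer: 11648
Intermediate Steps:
c(h, H) = (-5 + h)²
z(Y, D) = Y
l(b, S) = 8 - S*b (l(b, S) = 8 - b*S = 8 - S*b)
l(30, -24)*z(c(1, -5), 1) = (8 - 1*(-24)*30)*(-5 + 1)² = (8 + 720)*(-4)² = 728*16 = 11648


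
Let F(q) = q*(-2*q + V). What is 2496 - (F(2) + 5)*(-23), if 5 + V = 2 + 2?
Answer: 2381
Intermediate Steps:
V = -1 (V = -5 + (2 + 2) = -5 + 4 = -1)
F(q) = q*(-1 - 2*q) (F(q) = q*(-2*q - 1) = q*(-1 - 2*q))
2496 - (F(2) + 5)*(-23) = 2496 - (-1*2*(1 + 2*2) + 5)*(-23) = 2496 - (-1*2*(1 + 4) + 5)*(-23) = 2496 - (-1*2*5 + 5)*(-23) = 2496 - (-10 + 5)*(-23) = 2496 - (-5)*(-23) = 2496 - 1*115 = 2496 - 115 = 2381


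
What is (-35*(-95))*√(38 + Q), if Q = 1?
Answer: 3325*√39 ≈ 20765.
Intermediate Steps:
(-35*(-95))*√(38 + Q) = (-35*(-95))*√(38 + 1) = 3325*√39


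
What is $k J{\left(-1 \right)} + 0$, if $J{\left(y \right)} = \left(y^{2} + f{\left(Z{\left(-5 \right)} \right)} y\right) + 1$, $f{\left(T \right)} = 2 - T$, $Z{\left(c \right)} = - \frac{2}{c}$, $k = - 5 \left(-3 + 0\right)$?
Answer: $6$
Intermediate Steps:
$k = 15$ ($k = \left(-5\right) \left(-3\right) = 15$)
$J{\left(y \right)} = 1 + y^{2} + \frac{8 y}{5}$ ($J{\left(y \right)} = \left(y^{2} + \left(2 - - \frac{2}{-5}\right) y\right) + 1 = \left(y^{2} + \left(2 - \left(-2\right) \left(- \frac{1}{5}\right)\right) y\right) + 1 = \left(y^{2} + \left(2 - \frac{2}{5}\right) y\right) + 1 = \left(y^{2} + \frac{8 y}{5}\right) + 1 = 1 + y^{2} + \frac{8 y}{5}$)
$k J{\left(-1 \right)} + 0 = 15 \left(1 + \left(-1\right)^{2} + \frac{8}{5} \left(-1\right)\right) + 0 = 15 \left(1 + 1 - \frac{8}{5}\right) + 0 = 15 \cdot \frac{2}{5} + 0 = 6 + 0 = 6$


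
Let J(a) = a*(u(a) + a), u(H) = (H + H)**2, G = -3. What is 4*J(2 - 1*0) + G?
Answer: 141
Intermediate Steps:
u(H) = 4*H**2 (u(H) = (2*H)**2 = 4*H**2)
J(a) = a*(a + 4*a**2) (J(a) = a*(4*a**2 + a) = a*(a + 4*a**2))
4*J(2 - 1*0) + G = 4*((2 - 1*0)**2*(1 + 4*(2 - 1*0))) - 3 = 4*((2 + 0)**2*(1 + 4*(2 + 0))) - 3 = 4*(2**2*(1 + 4*2)) - 3 = 4*(4*(1 + 8)) - 3 = 4*(4*9) - 3 = 4*36 - 3 = 144 - 3 = 141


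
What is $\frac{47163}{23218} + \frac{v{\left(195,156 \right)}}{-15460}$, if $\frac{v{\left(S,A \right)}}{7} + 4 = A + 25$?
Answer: $\frac{350186439}{179475140} \approx 1.9512$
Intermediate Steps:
$v{\left(S,A \right)} = 147 + 7 A$ ($v{\left(S,A \right)} = -28 + 7 \left(A + 25\right) = -28 + 7 \left(25 + A\right) = -28 + \left(175 + 7 A\right) = 147 + 7 A$)
$\frac{47163}{23218} + \frac{v{\left(195,156 \right)}}{-15460} = \frac{47163}{23218} + \frac{147 + 7 \cdot 156}{-15460} = 47163 \cdot \frac{1}{23218} + \left(147 + 1092\right) \left(- \frac{1}{15460}\right) = \frac{47163}{23218} + 1239 \left(- \frac{1}{15460}\right) = \frac{47163}{23218} - \frac{1239}{15460} = \frac{350186439}{179475140}$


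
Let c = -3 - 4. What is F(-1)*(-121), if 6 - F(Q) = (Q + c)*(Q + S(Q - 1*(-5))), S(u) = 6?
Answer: -5566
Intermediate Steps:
c = -7
F(Q) = 6 - (-7 + Q)*(6 + Q) (F(Q) = 6 - (Q - 7)*(Q + 6) = 6 - (-7 + Q)*(6 + Q))
F(-1)*(-121) = (48 - 1 - 1*(-1)**2)*(-121) = (48 - 1 - 1*1)*(-121) = (48 - 1 - 1)*(-121) = 46*(-121) = -5566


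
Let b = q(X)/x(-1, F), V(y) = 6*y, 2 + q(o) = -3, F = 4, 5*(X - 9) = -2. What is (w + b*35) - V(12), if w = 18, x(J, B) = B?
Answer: -391/4 ≈ -97.750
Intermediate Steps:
X = 43/5 (X = 9 + (⅕)*(-2) = 9 - ⅖ = 43/5 ≈ 8.6000)
q(o) = -5 (q(o) = -2 - 3 = -5)
b = -5/4 ≈ -1.2500
(w + b*35) - V(12) = (18 - 5/4*35) - 6*12 = (18 - 175/4) - 1*72 = -103/4 - 72 = -391/4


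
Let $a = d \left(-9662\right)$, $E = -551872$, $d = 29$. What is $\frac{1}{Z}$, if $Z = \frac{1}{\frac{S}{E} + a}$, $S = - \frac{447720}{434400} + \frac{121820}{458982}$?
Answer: $- \frac{128462869896891730799}{458471758890240} \approx -2.802 \cdot 10^{5}$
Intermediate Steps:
$S = - \frac{635736721}{830757420}$ ($S = \left(-447720\right) \frac{1}{434400} + 121820 \cdot \frac{1}{458982} = - \frac{3731}{3620} + \frac{60910}{229491} = - \frac{635736721}{830757420} \approx -0.76525$)
$a = -280198$ ($a = 29 \left(-9662\right) = -280198$)
$Z = - \frac{458471758890240}{128462869896891730799}$ ($Z = \frac{1}{- \frac{635736721}{830757420 \left(-551872\right)} - 280198} = \frac{1}{\left(- \frac{635736721}{830757420}\right) \left(- \frac{1}{551872}\right) - 280198} = \frac{1}{\frac{635736721}{458471758890240} - 280198} = \frac{1}{- \frac{128462869896891730799}{458471758890240}} = - \frac{458471758890240}{128462869896891730799} \approx -3.5689 \cdot 10^{-6}$)
$\frac{1}{Z} = \frac{1}{- \frac{458471758890240}{128462869896891730799}} = - \frac{128462869896891730799}{458471758890240}$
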